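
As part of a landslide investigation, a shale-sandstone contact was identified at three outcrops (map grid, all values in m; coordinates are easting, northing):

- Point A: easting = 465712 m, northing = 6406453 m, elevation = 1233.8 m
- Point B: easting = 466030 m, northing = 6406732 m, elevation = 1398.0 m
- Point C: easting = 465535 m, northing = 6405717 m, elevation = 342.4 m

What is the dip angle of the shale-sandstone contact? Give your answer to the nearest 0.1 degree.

Let the plane be z = a·easting + b·northing + c.
Point B−Point A: 318a + 279b = 164.2;  Point C−Point A: −177a − 736b = −891.4.
Solving gives a = −0.69233, b = 1.37764.
Gradient magnitude |∇z| = √(a² + b²) = √(0.47932 + 1.89789) = 1.54182.
True dip = arctan(1.54182) = 57.0°, dipping toward SSE (azimuth ≈ 153°).

57.0°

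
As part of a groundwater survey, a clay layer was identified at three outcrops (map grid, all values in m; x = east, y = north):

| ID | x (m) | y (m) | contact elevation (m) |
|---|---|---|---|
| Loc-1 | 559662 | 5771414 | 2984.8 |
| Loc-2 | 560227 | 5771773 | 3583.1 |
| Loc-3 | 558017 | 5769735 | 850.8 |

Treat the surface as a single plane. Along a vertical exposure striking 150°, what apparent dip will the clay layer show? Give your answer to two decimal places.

Two edge vectors: Loc-1→Loc-2 = (565, 359, 598.3), Loc-1→Loc-3 = (-1645, -1679, -2134).
Normal n = (Loc-1→Loc-2) × (Loc-1→Loc-3) = (238439.7, 221506.5, -358080).
So ∂z/∂x = −n_x/n_z = 0.66588 and ∂z/∂y = −n_y/n_z = 0.61860.
Unit vector along 150° is (sin 150°, cos 150°) = (0.5000, -0.8660).
Slope in that direction = a·(0.5000) + b·(-0.8660) = −0.20278.
Apparent dip = arctan|0.20278| = 11.46° (true dip is 42.3°, so apparent ≤ true as expected).

11.46°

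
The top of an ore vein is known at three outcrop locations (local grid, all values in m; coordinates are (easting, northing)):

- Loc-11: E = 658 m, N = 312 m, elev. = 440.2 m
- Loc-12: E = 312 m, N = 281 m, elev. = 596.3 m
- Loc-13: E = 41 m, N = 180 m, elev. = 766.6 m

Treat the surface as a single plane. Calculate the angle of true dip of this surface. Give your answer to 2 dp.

36.51°

Two edge vectors: Loc-11→Loc-12 = (-346, -31, 156.1), Loc-11→Loc-13 = (-617, -132, 326.4).
Normal n = (Loc-11→Loc-12) × (Loc-11→Loc-13) = (10486.8, 16620.7, 26545).
So ∂z/∂E = −n_x/n_z = −0.39506 and ∂z/∂N = −n_y/n_z = −0.62613.
Gradient magnitude |∇z| = √(a² + b²) = √(0.15607 + 0.39204) = 0.74035.
True dip = arctan(0.74035) = 36.51°, dipping toward NNE (azimuth ≈ 032°).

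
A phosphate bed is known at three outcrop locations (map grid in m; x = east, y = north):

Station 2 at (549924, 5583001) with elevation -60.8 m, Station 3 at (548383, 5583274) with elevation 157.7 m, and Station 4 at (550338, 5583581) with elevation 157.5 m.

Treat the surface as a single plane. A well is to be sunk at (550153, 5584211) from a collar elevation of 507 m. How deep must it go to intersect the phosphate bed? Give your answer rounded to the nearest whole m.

Let the plane be z = a·x + b·y + c.
Station 3−Station 2: −1541a + 273b = 218.5;  Station 4−Station 2: 414a + 580b = 218.3.
Solving gives a = −0.06668054, b = 0.42397542.
Then c = -60.8 − a·549924 − b·5583001 = −2330446.76.
At (550153, 5584211): z_contact = −36684.5 + 2367568.2 − 2330446.76 = 436.9 m.
Depth below ground = 507 − 436.9 = 70 m.

70 m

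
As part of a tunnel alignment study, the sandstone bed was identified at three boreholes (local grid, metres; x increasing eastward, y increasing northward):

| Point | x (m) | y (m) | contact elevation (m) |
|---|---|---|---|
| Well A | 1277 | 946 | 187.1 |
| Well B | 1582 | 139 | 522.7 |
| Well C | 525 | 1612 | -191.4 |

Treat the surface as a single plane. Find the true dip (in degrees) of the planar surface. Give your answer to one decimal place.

21.6°

Two edge vectors: Well A→Well B = (305, -807, 335.6), Well A→Well C = (-752, 666, -378.5).
Normal n = (Well A→Well B) × (Well A→Well C) = (81939.9, -136928.7, -403734).
So ∂z/∂x = −n_x/n_z = 0.20296 and ∂z/∂y = −n_y/n_z = −0.33916.
Gradient magnitude |∇z| = √(a² + b²) = √(0.04119 + 0.11503) = 0.39524.
True dip = arctan(0.39524) = 21.6°, dipping toward NNW (azimuth ≈ 329°).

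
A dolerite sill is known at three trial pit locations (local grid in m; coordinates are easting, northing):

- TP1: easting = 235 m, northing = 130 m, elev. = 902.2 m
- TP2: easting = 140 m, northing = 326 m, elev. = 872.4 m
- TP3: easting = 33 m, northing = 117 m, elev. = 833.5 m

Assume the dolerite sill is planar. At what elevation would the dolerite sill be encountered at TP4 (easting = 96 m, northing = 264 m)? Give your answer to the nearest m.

857 m

Let the plane be z = a·easting + b·northing + c.
TP2−TP1: −95a + 196b = −29.8;  TP3−TP1: −202a − 13b = −68.7.
Solving gives a = 0.33930, b = 0.01242.
Then c = 902.2 − a·235 − b·130 = 820.85.
At (96, 264): z = 32.6 + 3.3 + 820.85 = 856.7 m.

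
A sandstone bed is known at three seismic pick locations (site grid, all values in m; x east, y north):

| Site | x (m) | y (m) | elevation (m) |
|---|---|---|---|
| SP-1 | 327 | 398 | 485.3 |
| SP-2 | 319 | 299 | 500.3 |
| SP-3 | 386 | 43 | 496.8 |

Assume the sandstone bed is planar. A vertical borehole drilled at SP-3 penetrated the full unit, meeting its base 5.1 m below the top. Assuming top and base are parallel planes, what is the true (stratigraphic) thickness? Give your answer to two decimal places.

Two edge vectors: SP-1→SP-2 = (-8, -99, 15), SP-1→SP-3 = (59, -355, 11.5).
Normal n = (SP-1→SP-2) × (SP-1→SP-3) = (4186.5, 977, 8681).
So ∂z/∂x = −n_x/n_z = −0.48226 and ∂z/∂y = −n_y/n_z = −0.11254.
|∇z| = √(a²+b²) = 0.49522, so dip δ = arctan(0.49522) = 26.35°.
True thickness = vertical thickness × cos δ = 5.1 × cos 26.35° = 4.57 m.

4.57 m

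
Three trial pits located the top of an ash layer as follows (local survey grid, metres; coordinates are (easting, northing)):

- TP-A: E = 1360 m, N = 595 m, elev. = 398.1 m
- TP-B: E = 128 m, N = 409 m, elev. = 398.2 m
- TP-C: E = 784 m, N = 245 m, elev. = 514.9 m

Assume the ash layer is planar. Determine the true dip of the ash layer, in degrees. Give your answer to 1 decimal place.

Let the plane be z = a·E + b·N + c.
TP-B−TP-A: −1232a − 186b = 0.1;  TP-C−TP-A: −576a − 350b = 116.8.
Solving gives a = 0.06693, b = −0.44386.
Gradient magnitude |∇z| = √(a² + b²) = √(0.00448 + 0.19701) = 0.44888.
True dip = arctan(0.44888) = 24.2°, dipping toward N (azimuth ≈ 351°).

24.2°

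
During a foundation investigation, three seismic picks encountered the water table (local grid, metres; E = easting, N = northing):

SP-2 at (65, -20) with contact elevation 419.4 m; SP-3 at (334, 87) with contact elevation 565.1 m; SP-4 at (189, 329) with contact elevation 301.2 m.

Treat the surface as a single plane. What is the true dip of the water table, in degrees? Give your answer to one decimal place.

45.0°

Two edge vectors: SP-2→SP-3 = (269, 107, 145.7), SP-2→SP-4 = (124, 349, -118.2).
Normal n = (SP-2→SP-3) × (SP-2→SP-4) = (-63496.7, 49862.6, 80613).
So ∂z/∂E = −n_x/n_z = 0.78767 and ∂z/∂N = −n_y/n_z = −0.61854.
Gradient magnitude |∇z| = √(a² + b²) = √(0.62043 + 0.38260) = 1.00151.
True dip = arctan(1.00151) = 45.0°, dipping toward NW (azimuth ≈ 308°).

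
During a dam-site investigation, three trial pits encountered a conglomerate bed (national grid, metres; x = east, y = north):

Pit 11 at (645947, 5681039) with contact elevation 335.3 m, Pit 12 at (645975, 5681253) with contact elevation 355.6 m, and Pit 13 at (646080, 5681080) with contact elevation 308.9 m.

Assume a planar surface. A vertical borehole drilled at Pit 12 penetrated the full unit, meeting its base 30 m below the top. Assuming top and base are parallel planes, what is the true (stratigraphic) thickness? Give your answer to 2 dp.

Two edge vectors: Pit 11→Pit 12 = (28, 214, 20.3), Pit 11→Pit 13 = (133, 41, -26.4).
Normal n = (Pit 11→Pit 12) × (Pit 11→Pit 13) = (-6481.9, 3439.1, -27314).
So ∂z/∂x = −n_x/n_z = −0.23731 and ∂z/∂y = −n_y/n_z = 0.12591.
|∇z| = √(a²+b²) = 0.26864, so dip δ = arctan(0.26864) = 15.04°.
True thickness = vertical thickness × cos δ = 30 × cos 15.04° = 28.97 m.

28.97 m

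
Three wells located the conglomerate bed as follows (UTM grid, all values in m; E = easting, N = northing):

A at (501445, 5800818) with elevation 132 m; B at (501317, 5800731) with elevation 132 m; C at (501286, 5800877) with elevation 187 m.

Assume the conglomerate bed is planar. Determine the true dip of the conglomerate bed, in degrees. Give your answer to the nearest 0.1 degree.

21.7°

Let the plane be z = a·E + b·N + c.
B−A: −128a − 87b = 0;  C−A: −159a + 59b = 55.
Solving gives a = −0.22375, b = 0.32920.
Gradient magnitude |∇z| = √(a² + b²) = √(0.05007 + 0.10837) = 0.39805.
True dip = arctan(0.39805) = 21.7°, dipping toward SE (azimuth ≈ 146°).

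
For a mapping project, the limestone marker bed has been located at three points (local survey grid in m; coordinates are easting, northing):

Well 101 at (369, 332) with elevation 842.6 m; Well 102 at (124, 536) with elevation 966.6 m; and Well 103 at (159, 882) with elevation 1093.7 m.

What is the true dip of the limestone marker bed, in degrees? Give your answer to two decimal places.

Let the plane be z = a·easting + b·northing + c.
Well 102−Well 101: −245a + 204b = 124;  Well 103−Well 101: −210a + 550b = 251.1.
Solving gives a = −0.18470, b = 0.38602.
Gradient magnitude |∇z| = √(a² + b²) = √(0.03411 + 0.14901) = 0.42793.
True dip = arctan(0.42793) = 23.17°, dipping toward SSE (azimuth ≈ 154°).

23.17°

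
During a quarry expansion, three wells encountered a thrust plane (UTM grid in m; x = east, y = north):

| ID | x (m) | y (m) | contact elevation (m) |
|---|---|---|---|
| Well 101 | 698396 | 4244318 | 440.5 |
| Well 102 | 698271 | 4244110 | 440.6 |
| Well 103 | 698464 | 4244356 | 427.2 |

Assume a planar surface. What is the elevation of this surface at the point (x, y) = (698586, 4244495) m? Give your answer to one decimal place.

415.8 m

Let the plane be z = a·x + b·y + c.
Well 102−Well 101: −125a − 208b = 0.1;  Well 103−Well 101: 68a + 38b = −13.3.
Solving gives a = −0.294081329, b = 0.176250798.
Then c = 440.5 − a·698396 − b·4244318 = −542238.71.
At (698586, 4244495): z = −205441.1 + 748095.6 − 542238.71 = 415.8 m.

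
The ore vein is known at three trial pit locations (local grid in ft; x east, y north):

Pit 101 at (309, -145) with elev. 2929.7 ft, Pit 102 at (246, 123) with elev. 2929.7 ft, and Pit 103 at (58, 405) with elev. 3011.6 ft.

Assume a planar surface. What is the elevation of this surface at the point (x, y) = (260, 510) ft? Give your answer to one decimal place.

Two edge vectors: Pit 101→Pit 102 = (-63, 268, 0), Pit 101→Pit 103 = (-251, 550, 81.9).
Normal n = (Pit 101→Pit 102) × (Pit 101→Pit 103) = (21949.2, 5159.7, 32618).
So ∂z/∂x = −n_x/n_z = −0.67292 and ∂z/∂y = −n_y/n_z = −0.15819.
Intercept c from Pit 101: 2929.7 + 207.93 − 22.94 = 3114.69.
At (260, 510): z = −175.0 − 80.7 + 3114.69 = 2859.1 ft.

2859.1 ft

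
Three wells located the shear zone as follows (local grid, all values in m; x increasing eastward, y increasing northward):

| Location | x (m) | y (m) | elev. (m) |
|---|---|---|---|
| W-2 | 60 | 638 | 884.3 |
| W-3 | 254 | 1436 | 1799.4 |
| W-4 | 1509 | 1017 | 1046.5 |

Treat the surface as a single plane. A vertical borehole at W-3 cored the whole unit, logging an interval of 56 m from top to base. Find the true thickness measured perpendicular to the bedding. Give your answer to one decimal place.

35.6 m

Let the plane be z = a·x + b·y + c.
W-3−W-2: 194a + 798b = 915.1;  W-4−W-2: 1449a + 379b = 162.2.
Solving gives a = −0.20077, b = 1.19555.
|∇z| = √(a²+b²) = 1.21229, so dip δ = arctan(1.21229) = 50.48°.
True thickness = vertical thickness × cos δ = 56 × cos 50.48° = 35.6 m.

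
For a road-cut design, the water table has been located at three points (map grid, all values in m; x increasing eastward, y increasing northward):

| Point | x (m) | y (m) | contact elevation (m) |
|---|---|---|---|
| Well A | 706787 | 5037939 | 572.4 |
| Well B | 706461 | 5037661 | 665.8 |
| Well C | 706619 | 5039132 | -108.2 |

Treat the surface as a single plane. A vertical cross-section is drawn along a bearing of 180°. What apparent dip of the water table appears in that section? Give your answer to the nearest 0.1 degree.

Let the plane be z = a·x + b·y + c.
Well B−Well A: −326a − 278b = 93.4;  Well C−Well A: −168a + 1193b = −680.6.
Solving gives a = 0.17855, b = −0.54535.
Unit vector along 180° is (sin 180°, cos 180°) = (0.0000, -1.0000).
Slope in that direction = a·(0.0000) + b·(-1.0000) = 0.54535.
Apparent dip = arctan|0.54535| = 28.6° (true dip is 29.8°, so apparent ≤ true as expected).

28.6°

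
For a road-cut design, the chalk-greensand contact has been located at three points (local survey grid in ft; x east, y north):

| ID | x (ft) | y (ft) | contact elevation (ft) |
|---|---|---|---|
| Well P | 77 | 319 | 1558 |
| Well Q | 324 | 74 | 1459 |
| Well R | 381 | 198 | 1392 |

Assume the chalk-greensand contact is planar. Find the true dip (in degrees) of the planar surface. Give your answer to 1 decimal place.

34.5°

Two edge vectors: Well P→Well Q = (247, -245, -99), Well P→Well R = (304, -121, -166).
Normal n = (Well P→Well Q) × (Well P→Well R) = (28691, 10906, 44593).
So ∂z/∂x = −n_x/n_z = −0.64340 and ∂z/∂y = −n_y/n_z = −0.24457.
Gradient magnitude |∇z| = √(a² + b²) = √(0.41396 + 0.05981) = 0.68831.
True dip = arctan(0.68831) = 34.5°, dipping toward ENE (azimuth ≈ 069°).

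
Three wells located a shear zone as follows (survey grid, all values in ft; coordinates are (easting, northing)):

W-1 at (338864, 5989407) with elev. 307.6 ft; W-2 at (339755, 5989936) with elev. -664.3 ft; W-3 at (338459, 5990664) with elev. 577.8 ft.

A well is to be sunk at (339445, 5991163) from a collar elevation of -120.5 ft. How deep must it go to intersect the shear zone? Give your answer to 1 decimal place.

367.3 ft

Let the plane be z = a·E + b·N + c.
W-2−W-1: 891a + 529b = −971.9;  W-3−W-1: −405a + 1257b = 270.2.
Solving gives a = −1.022771227, b = −0.114576251.
Then c = 307.6 − a·338864 − b·5989407 = 1033131.75.
At (339445, 5991163): z_contact = −347174.58 − 686444.99 + 1033131.75 = -487.83 ft.
Depth below ground = -120.5 − (-487.83) = 367.3 ft.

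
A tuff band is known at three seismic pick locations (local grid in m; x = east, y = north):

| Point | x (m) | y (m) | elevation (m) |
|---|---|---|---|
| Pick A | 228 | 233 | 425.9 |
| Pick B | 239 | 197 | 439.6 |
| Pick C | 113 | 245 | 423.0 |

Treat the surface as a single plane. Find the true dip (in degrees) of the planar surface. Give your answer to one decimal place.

Two edge vectors: Pick A→Pick B = (11, -36, 13.7), Pick A→Pick C = (-115, 12, -2.9).
Normal n = (Pick A→Pick B) × (Pick A→Pick C) = (-60, -1543.6, -4008).
So ∂z/∂x = −n_x/n_z = −0.01497 and ∂z/∂y = −n_y/n_z = −0.38513.
Gradient magnitude |∇z| = √(a² + b²) = √(0.00022 + 0.14832) = 0.38542.
True dip = arctan(0.38542) = 21.1°, dipping toward N (azimuth ≈ 002°).

21.1°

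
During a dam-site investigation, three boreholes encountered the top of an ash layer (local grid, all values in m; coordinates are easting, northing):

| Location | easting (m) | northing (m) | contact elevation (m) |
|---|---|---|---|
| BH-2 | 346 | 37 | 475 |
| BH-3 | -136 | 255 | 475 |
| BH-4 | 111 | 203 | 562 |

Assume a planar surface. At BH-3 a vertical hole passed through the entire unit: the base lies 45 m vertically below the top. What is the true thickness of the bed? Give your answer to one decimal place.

23.9 m

Two edge vectors: BH-2→BH-3 = (-482, 218, 0), BH-2→BH-4 = (-235, 166, 87).
Normal n = (BH-2→BH-3) × (BH-2→BH-4) = (18966, 41934, -28782).
So ∂z/∂easting = −n_x/n_z = 0.65895 and ∂z/∂northing = −n_y/n_z = 1.45695.
|∇z| = √(a²+b²) = 1.59904, so dip δ = arctan(1.59904) = 57.98°.
True thickness = vertical thickness × cos δ = 45 × cos 57.98° = 23.9 m.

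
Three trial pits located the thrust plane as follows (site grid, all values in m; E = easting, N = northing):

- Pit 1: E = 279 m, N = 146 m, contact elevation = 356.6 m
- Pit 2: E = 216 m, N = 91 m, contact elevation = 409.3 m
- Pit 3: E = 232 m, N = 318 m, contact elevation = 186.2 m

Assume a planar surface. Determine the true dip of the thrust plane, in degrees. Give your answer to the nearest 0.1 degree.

Let the plane be z = a·E + b·N + c.
Pit 2−Pit 1: −63a − 55b = 52.7;  Pit 3−Pit 1: −47a + 172b = −170.4.
Solving gives a = 0.02292, b = −0.98443.
Gradient magnitude |∇z| = √(a² + b²) = √(0.00053 + 0.96911) = 0.98470.
True dip = arctan(0.98470) = 44.6°, dipping toward N (azimuth ≈ 359°).

44.6°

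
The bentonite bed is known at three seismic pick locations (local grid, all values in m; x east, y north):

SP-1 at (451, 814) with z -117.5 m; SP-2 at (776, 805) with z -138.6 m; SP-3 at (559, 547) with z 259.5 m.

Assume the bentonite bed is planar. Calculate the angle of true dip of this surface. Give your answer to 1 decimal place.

Two edge vectors: SP-1→SP-2 = (325, -9, -21.1), SP-1→SP-3 = (108, -267, 377).
Normal n = (SP-1→SP-2) × (SP-1→SP-3) = (-9026.7, -124803.8, -85803).
So ∂z/∂x = −n_x/n_z = −0.10520 and ∂z/∂y = −n_y/n_z = −1.45454.
Gradient magnitude |∇z| = √(a² + b²) = √(0.01107 + 2.11568) = 1.45834.
True dip = arctan(1.45834) = 55.6°, dipping toward N (azimuth ≈ 004°).

55.6°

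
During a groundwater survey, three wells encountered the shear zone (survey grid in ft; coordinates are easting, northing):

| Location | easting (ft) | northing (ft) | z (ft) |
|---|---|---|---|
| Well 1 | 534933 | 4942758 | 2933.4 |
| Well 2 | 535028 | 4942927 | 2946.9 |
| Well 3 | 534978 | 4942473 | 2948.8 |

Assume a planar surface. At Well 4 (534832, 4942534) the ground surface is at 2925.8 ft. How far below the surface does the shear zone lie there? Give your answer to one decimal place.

Two edge vectors: Well 1→Well 2 = (95, 169, 13.5), Well 1→Well 3 = (45, -285, 15.4).
Normal n = (Well 1→Well 2) × (Well 1→Well 3) = (6450.1, -855.5, -34680).
So ∂z/∂easting = −n_x/n_z = 0.185989043 and ∂z/∂northing = −n_y/n_z = −0.024668397.
Intercept c from Well 1: 2933.4 − 99491.68 + 121929.92 = 25371.64.
At (534832, 4942534): z_contact = 99472.89 − 121924.39 + 25371.64 = 2920.14 ft.
Depth below ground = 2925.8 − 2920.14 = 5.7 ft.

5.7 ft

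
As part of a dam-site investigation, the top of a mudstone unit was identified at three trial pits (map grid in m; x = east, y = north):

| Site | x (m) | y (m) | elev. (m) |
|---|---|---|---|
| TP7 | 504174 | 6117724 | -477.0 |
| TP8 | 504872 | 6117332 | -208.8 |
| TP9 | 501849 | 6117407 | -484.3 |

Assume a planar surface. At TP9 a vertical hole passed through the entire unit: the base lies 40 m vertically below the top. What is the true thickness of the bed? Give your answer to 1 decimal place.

Two edge vectors: TP7→TP8 = (698, -392, 268.2), TP7→TP9 = (-2325, -317, -7.3).
Normal n = (TP7→TP8) × (TP7→TP9) = (87881, -618469.6, -1132666).
So ∂z/∂x = −n_x/n_z = 0.07759 and ∂z/∂y = −n_y/n_z = −0.54603.
|∇z| = √(a²+b²) = 0.55151, so dip δ = arctan(0.55151) = 28.88°.
True thickness = vertical thickness × cos δ = 40 × cos 28.88° = 35.0 m.

35.0 m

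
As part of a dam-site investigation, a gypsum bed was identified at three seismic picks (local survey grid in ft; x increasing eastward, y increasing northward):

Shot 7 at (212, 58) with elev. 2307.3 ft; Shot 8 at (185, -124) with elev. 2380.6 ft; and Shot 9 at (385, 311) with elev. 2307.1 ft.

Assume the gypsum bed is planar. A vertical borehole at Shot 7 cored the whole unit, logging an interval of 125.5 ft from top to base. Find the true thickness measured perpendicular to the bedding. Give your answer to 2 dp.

Two edge vectors: Shot 7→Shot 8 = (-27, -182, 73.3), Shot 7→Shot 9 = (173, 253, -0.2).
Normal n = (Shot 7→Shot 8) × (Shot 7→Shot 9) = (-18508.5, 12675.5, 24655).
So ∂z/∂x = −n_x/n_z = 0.75070 and ∂z/∂y = −n_y/n_z = −0.51411.
|∇z| = √(a²+b²) = 0.90987, so dip δ = arctan(0.90987) = 42.30°.
True thickness = vertical thickness × cos δ = 125.5 × cos 42.30° = 92.83 ft.

92.83 ft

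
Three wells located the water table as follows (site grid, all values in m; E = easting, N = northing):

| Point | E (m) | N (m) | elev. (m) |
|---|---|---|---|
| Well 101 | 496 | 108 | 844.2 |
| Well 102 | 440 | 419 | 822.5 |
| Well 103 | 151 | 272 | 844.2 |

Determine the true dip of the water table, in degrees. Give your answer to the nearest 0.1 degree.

4.8°

Let the plane be z = a·E + b·N + c.
Well 102−Well 101: −56a + 311b = −21.7;  Well 103−Well 101: −345a + 164b = 0.
Solving gives a = −0.03627, b = −0.07631.
Gradient magnitude |∇z| = √(a² + b²) = √(0.00132 + 0.00582) = 0.08449.
True dip = arctan(0.08449) = 4.8°, dipping toward NNE (azimuth ≈ 025°).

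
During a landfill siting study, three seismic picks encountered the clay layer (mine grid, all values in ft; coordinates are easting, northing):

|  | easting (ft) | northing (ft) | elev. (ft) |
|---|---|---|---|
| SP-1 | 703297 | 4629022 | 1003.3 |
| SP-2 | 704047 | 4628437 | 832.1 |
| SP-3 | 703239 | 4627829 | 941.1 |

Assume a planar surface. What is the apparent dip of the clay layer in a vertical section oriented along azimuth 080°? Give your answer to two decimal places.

9.50°

Two edge vectors: SP-1→SP-2 = (750, -585, -171.2), SP-1→SP-3 = (-58, -1193, -62.2).
Normal n = (SP-1→SP-2) × (SP-1→SP-3) = (-167854.6, 56579.6, -928680).
So ∂z/∂easting = −n_x/n_z = −0.18075 and ∂z/∂northing = −n_y/n_z = 0.06092.
Unit vector along 080° is (sin 80°, cos 80°) = (0.9848, 0.1736).
Slope in that direction = a·(0.9848) + b·(0.1736) = −0.16742.
Apparent dip = arctan|0.16742| = 9.50° (true dip is 10.8°, so apparent ≤ true as expected).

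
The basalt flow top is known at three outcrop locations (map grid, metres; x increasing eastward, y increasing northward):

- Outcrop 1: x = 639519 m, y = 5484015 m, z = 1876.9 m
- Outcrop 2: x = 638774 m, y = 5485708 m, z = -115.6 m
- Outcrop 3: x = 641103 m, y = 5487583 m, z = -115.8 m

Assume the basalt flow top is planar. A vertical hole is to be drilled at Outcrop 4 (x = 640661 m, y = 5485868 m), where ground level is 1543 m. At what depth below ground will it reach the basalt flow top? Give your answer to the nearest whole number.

Let the plane be z = a·x + b·y + c.
Outcrop 2−Outcrop 1: −745a + 1693b = −1992.5;  Outcrop 3−Outcrop 1: 1584a + 3568b = −1992.7.
Solving gives a = 0.69956712, b = −0.86906231.
Then c = 1876.9 − a·639519 − b·5484015 = 4320441.18.
At (640661, 5485868): z_contact = 448185.4 − 4767561.1 + 4320441.18 = 1065.4 m.
Depth below ground = 1543 − 1065.4 = 478 m.

478 m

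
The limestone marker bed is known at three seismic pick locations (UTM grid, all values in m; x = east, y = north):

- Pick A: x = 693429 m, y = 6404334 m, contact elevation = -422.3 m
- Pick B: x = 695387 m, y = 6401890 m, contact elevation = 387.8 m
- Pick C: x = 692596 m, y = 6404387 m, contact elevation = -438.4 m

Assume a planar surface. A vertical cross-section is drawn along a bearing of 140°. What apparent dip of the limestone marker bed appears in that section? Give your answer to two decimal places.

Two edge vectors: Pick A→Pick B = (1958, -2444, 810.1), Pick A→Pick C = (-833, 53, -16.1).
Normal n = (Pick A→Pick B) × (Pick A→Pick C) = (-3586.9, -643289.5, -1932078).
So ∂z/∂x = −n_x/n_z = −0.00186 and ∂z/∂y = −n_y/n_z = −0.33295.
Unit vector along 140° is (sin 140°, cos 140°) = (0.6428, -0.7660).
Slope in that direction = a·(0.6428) + b·(-0.7660) = 0.25386.
Apparent dip = arctan|0.25386| = 14.24° (true dip is 18.4°, so apparent ≤ true as expected).

14.24°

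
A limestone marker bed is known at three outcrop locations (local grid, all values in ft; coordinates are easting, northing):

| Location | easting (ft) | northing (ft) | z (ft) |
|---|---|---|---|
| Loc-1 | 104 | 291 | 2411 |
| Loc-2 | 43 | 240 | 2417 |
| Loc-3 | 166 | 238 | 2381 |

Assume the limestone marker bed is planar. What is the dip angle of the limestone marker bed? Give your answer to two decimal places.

20.21°

Let the plane be z = a·easting + b·northing + c.
Loc-2−Loc-1: −61a − 51b = 6;  Loc-3−Loc-1: 62a − 53b = −30.
Solving gives a = −0.28898, b = 0.22799.
Gradient magnitude |∇z| = √(a² + b²) = √(0.08351 + 0.05198) = 0.36809.
True dip = arctan(0.36809) = 20.21°, dipping toward SE (azimuth ≈ 128°).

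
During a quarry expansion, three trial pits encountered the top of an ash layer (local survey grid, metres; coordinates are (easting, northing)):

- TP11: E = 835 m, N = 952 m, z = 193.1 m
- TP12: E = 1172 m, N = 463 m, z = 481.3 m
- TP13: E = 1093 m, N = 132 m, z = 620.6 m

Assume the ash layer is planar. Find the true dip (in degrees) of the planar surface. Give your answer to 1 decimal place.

Two edge vectors: TP11→TP12 = (337, -489, 288.2), TP11→TP13 = (258, -820, 427.5).
Normal n = (TP11→TP12) × (TP11→TP13) = (27276.5, -69711.9, -150178).
So ∂z/∂E = −n_x/n_z = 0.18163 and ∂z/∂N = −n_y/n_z = −0.46420.
Gradient magnitude |∇z| = √(a² + b²) = √(0.03299 + 0.21548) = 0.49846.
True dip = arctan(0.49846) = 26.5°, dipping toward NNW (azimuth ≈ 339°).

26.5°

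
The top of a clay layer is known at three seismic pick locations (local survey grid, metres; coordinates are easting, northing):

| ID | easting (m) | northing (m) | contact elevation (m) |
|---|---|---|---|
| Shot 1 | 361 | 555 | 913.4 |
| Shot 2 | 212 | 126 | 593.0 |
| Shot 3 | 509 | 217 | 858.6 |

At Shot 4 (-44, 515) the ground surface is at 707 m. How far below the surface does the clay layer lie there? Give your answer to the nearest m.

115 m

Let the plane be z = a·easting + b·northing + c.
Shot 2−Shot 1: −149a − 429b = −320.4;  Shot 3−Shot 1: 148a − 338b = −54.8.
Solving gives a = 0.74469, b = 0.48821.
Then c = 913.4 − a·361 − b·555 = 373.61.
At (-44, 515): z_contact = −32.8 + 251.4 + 373.61 = 592.3 m.
Depth below ground = 707 − 592.3 = 115 m.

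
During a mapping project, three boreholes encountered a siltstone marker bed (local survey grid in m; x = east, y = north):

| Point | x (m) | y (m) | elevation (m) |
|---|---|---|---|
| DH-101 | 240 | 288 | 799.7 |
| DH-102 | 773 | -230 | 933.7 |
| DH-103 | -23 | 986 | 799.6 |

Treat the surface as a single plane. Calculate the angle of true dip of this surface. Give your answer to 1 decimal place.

23.0°

Let the plane be z = a·x + b·y + c.
DH-102−DH-101: 533a − 518b = 134;  DH-103−DH-101: −263a + 698b = −0.1.
Solving gives a = 0.39644, b = 0.14923.
Gradient magnitude |∇z| = √(a² + b²) = √(0.15716 + 0.02227) = 0.42360.
True dip = arctan(0.42360) = 23.0°, dipping toward WSW (azimuth ≈ 249°).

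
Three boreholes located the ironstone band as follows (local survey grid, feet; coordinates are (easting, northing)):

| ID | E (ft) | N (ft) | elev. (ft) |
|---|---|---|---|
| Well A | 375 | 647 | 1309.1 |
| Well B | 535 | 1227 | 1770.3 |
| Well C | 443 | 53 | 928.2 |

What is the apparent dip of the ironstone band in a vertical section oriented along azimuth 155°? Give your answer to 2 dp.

24.49°

Two edge vectors: Well A→Well B = (160, 580, 461.2), Well A→Well C = (68, -594, -380.9).
Normal n = (Well A→Well B) × (Well A→Well C) = (53030.8, 92305.6, -134480).
So ∂z/∂E = −n_x/n_z = 0.39434 and ∂z/∂N = −n_y/n_z = 0.68639.
Unit vector along 155° is (sin 155°, cos 155°) = (0.4226, -0.9063).
Slope in that direction = a·(0.4226) + b·(-0.9063) = −0.45542.
Apparent dip = arctan|0.45542| = 24.49° (true dip is 38.4°, so apparent ≤ true as expected).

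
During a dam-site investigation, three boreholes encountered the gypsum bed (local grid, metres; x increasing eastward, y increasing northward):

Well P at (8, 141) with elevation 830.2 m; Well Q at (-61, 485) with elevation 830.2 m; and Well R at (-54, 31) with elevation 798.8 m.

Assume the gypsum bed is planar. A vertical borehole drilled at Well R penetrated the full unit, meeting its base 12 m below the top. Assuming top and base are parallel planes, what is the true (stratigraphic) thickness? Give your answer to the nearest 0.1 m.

11.2 m

Two edge vectors: Well P→Well Q = (-69, 344, 0), Well P→Well R = (-62, -110, -31.4).
Normal n = (Well P→Well Q) × (Well P→Well R) = (-10801.6, -2166.6, 28918).
So ∂z/∂x = −n_x/n_z = 0.37353 and ∂z/∂y = −n_y/n_z = 0.07492.
|∇z| = √(a²+b²) = 0.38097, so dip δ = arctan(0.38097) = 20.86°.
True thickness = vertical thickness × cos δ = 12 × cos 20.86° = 11.2 m.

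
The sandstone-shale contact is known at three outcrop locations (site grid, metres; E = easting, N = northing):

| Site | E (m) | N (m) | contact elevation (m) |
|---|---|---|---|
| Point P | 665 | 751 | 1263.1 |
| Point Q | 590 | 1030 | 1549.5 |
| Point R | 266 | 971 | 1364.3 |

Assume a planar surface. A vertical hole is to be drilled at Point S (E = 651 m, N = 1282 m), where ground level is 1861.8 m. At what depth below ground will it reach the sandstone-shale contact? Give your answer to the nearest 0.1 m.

6.4 m

Let the plane be z = a·E + b·N + c.
Point Q−Point P: −75a + 279b = 286.4;  Point R−Point P: −399a + 220b = 101.2.
Solving gives a = 0.366725, b = 1.125105.
Then c = 1263.1 − a·665 − b·751 = 174.27.
At (651, 1282): z_contact = 238.74 + 1442.38 + 174.27 = 1855.40 m.
Depth below ground = 1861.8 − 1855.40 = 6.4 m.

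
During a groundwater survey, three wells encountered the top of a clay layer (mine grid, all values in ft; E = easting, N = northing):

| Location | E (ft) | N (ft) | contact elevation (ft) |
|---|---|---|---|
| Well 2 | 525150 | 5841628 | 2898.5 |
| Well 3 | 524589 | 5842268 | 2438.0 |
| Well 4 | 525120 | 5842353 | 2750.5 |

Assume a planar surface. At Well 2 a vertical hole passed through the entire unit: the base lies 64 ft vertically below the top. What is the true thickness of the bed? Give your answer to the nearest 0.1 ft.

Two edge vectors: Well 2→Well 3 = (-561, 640, -460.5), Well 2→Well 4 = (-30, 725, -148).
Normal n = (Well 2→Well 3) × (Well 2→Well 4) = (239142.5, -69213, -387525).
So ∂z/∂E = −n_x/n_z = 0.61710 and ∂z/∂N = −n_y/n_z = −0.17860.
|∇z| = √(a²+b²) = 0.64243, so dip δ = arctan(0.64243) = 32.72°.
True thickness = vertical thickness × cos δ = 64 × cos 32.72° = 53.8 ft.

53.8 ft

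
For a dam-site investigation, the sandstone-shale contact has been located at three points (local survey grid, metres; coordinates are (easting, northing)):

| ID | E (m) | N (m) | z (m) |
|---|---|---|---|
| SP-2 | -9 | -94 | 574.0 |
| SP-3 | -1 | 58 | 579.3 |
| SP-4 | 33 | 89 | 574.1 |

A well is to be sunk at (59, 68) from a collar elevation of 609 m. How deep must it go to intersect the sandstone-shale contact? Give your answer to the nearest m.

Let the plane be z = a·E + b·N + c.
SP-3−SP-2: 8a + 152b = 5.3;  SP-4−SP-2: 42a + 183b = 0.1.
Solving gives a = −0.19404, b = 0.04508.
Then c = 574 − a·-9 − b·-94 = 576.49.
At (59, 68): z_contact = −11.4 + 3.1 + 576.49 = 568.1 m.
Depth below ground = 609 − 568.1 = 41 m.

41 m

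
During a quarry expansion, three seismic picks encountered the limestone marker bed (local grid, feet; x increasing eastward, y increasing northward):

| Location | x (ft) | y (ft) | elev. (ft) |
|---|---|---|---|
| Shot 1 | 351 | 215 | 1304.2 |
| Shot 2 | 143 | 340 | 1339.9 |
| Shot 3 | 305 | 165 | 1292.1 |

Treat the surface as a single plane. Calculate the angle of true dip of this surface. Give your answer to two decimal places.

Let the plane be z = a·x + b·y + c.
Shot 2−Shot 1: −208a + 125b = 35.7;  Shot 3−Shot 1: −46a − 50b = −12.1.
Solving gives a = −0.01687, b = 0.25752.
Gradient magnitude |∇z| = √(a² + b²) = √(0.00028 + 0.06632) = 0.25808.
True dip = arctan(0.25808) = 14.47°, dipping toward S (azimuth ≈ 176°).

14.47°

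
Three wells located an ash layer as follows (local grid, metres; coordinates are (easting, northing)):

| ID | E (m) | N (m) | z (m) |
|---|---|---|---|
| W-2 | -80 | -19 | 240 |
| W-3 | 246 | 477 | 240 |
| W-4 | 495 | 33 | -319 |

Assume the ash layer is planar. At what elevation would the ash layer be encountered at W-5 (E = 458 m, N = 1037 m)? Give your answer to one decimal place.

Let the plane be z = a·E + b·N + c.
W-3−W-2: 326a + 496b = 0;  W-4−W-2: 575a + 52b = −559.
Solving gives a = −1.033611, b = 0.679349.
Then c = 240 − a·-80 − b·-19 = 170.22.
At (458, 1037): z = −473.4 + 704.5 + 170.22 = 401.3 m.

401.3 m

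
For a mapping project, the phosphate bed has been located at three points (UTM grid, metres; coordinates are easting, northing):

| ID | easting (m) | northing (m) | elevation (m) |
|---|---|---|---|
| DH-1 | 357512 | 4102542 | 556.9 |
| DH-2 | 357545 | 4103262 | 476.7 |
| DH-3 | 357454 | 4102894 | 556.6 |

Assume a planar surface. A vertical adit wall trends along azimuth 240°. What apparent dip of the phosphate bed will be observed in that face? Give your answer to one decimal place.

Let the plane be z = a·easting + b·northing + c.
DH-2−DH-1: 33a + 720b = −80.2;  DH-3−DH-1: −58a + 352b = −0.3.
Solving gives a = −0.52485, b = −0.08733.
Unit vector along 240° is (sin 240°, cos 240°) = (-0.8660, -0.5000).
Slope in that direction = a·(-0.8660) + b·(-0.5000) = 0.49820.
Apparent dip = arctan|0.49820| = 26.5° (true dip is 28.0°, so apparent ≤ true as expected).

26.5°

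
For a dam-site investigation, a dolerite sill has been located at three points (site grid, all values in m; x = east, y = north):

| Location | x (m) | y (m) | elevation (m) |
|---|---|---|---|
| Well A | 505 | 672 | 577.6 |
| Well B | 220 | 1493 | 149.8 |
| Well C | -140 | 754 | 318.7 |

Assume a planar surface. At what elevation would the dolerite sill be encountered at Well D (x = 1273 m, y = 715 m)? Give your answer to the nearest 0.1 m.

829.7 m

Let the plane be z = a·x + b·y + c.
Well B−Well A: −285a + 821b = −427.8;  Well C−Well A: −645a + 82b = −258.9.
Solving gives a = 0.350624, b = −0.399357.
Then c = 577.6 − a·505 − b·672 = 668.90.
At (1273, 715): z = 446.3 − 285.5 + 668.90 = 829.7 m.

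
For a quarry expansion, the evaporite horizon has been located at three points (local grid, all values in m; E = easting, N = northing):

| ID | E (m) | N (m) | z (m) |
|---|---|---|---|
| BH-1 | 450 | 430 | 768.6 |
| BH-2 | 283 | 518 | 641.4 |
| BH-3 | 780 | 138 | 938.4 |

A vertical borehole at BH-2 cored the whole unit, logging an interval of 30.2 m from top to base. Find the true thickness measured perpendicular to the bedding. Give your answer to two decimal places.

18.23 m

Two edge vectors: BH-1→BH-2 = (-167, 88, -127.2), BH-1→BH-3 = (330, -292, 169.8).
Normal n = (BH-1→BH-2) × (BH-1→BH-3) = (-22200, -13619.4, 19724).
So ∂z/∂E = −n_x/n_z = 1.12553 and ∂z/∂N = −n_y/n_z = 0.69050.
|∇z| = √(a²+b²) = 1.32046, so dip δ = arctan(1.32046) = 52.86°.
True thickness = vertical thickness × cos δ = 30.2 × cos 52.86° = 18.23 m.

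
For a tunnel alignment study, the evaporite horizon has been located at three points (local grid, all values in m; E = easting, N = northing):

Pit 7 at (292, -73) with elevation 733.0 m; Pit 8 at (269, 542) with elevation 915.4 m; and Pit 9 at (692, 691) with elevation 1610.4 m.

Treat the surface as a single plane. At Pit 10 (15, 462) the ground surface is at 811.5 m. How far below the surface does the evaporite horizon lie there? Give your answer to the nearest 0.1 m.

Let the plane be z = a·E + b·N + c.
Pit 8−Pit 7: −23a + 615b = 182.4;  Pit 9−Pit 7: 400a + 764b = 877.4.
Solving gives a = 1.51855, b = 0.35338.
Then c = 733 − a·292 − b·-73 = 315.38.
At (15, 462): z_contact = 22.78 + 163.26 + 315.38 = 501.42 m.
Depth below ground = 811.5 − 501.42 = 310.1 m.

310.1 m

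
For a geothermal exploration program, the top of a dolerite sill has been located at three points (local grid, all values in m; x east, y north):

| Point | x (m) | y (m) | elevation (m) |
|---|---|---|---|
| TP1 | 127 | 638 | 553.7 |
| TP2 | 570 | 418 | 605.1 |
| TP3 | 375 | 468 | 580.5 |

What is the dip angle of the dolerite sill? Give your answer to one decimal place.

8.2°

Two edge vectors: TP1→TP2 = (443, -220, 51.4), TP1→TP3 = (248, -170, 26.8).
Normal n = (TP1→TP2) × (TP1→TP3) = (2842, 874.8, -20750).
So ∂z/∂x = −n_x/n_z = 0.13696 and ∂z/∂y = −n_y/n_z = 0.04216.
Gradient magnitude |∇z| = √(a² + b²) = √(0.01876 + 0.00178) = 0.14331.
True dip = arctan(0.14331) = 8.2°, dipping toward WSW (azimuth ≈ 253°).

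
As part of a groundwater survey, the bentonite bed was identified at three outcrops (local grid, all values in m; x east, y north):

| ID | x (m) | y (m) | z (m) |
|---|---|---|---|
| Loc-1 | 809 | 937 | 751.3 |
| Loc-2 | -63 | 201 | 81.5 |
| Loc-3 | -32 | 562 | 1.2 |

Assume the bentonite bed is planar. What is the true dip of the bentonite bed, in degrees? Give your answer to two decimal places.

Let the plane be z = a·x + b·y + c.
Loc-2−Loc-1: −872a − 736b = −669.8;  Loc-3−Loc-1: −841a − 375b = −750.1.
Solving gives a = 1.03056, b = −0.31093.
Gradient magnitude |∇z| = √(a² + b²) = √(1.06205 + 0.09668) = 1.07644.
True dip = arctan(1.07644) = 47.11°, dipping toward WNW (azimuth ≈ 287°).

47.11°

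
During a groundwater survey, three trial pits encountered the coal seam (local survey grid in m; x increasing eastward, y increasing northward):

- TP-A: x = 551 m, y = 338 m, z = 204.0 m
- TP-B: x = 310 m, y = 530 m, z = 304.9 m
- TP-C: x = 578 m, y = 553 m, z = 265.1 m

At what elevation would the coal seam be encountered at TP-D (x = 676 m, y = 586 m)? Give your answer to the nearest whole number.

258 m

Two edge vectors: TP-A→TP-B = (-241, 192, 100.9), TP-A→TP-C = (27, 215, 61.1).
Normal n = (TP-A→TP-B) × (TP-A→TP-C) = (-9962.3, 17449.4, -56999).
So ∂z/∂x = −n_x/n_z = −0.17478 and ∂z/∂y = −n_y/n_z = 0.30614.
Intercept c from TP-A: 204 + 96.30 − 103.47 = 196.83.
At (676, 586): z = −118.2 + 179.4 + 196.83 = 258.1 m.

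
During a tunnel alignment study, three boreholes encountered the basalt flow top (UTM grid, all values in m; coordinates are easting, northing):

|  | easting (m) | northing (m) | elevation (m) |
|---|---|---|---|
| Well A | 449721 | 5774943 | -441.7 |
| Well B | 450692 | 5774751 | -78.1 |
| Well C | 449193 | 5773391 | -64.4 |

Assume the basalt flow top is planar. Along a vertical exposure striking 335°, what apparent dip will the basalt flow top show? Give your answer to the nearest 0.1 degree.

Two edge vectors: Well A→Well B = (971, -192, 363.6), Well A→Well C = (-528, -1552, 377.3).
Normal n = (Well A→Well B) × (Well A→Well C) = (491865.6, -558339.1, -1608368).
So ∂z/∂easting = −n_x/n_z = 0.30582 and ∂z/∂northing = −n_y/n_z = −0.34715.
Unit vector along 335° is (sin 335°, cos 335°) = (-0.4226, 0.9063).
Slope in that direction = a·(-0.4226) + b·(0.9063) = −0.44387.
Apparent dip = arctan|0.44387| = 23.9° (true dip is 24.8°, so apparent ≤ true as expected).

23.9°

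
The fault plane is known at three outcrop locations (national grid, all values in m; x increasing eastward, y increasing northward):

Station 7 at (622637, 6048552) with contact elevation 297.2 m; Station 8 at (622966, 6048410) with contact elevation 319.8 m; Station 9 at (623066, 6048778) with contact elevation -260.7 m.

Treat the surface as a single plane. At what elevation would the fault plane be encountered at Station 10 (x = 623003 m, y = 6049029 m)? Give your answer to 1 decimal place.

-584.8 m

Two edge vectors: Station 7→Station 8 = (329, -142, 22.6), Station 7→Station 9 = (429, 226, -557.9).
Normal n = (Station 7→Station 8) × (Station 7→Station 9) = (74114.2, 193244.5, 135272).
So ∂z/∂x = −n_x/n_z = −0.547890177 and ∂z/∂y = −n_y/n_z = −1.428562452.
Intercept c from Station 7: 297.2 + 341136.70 + 8640734.28 = 8982168.17.
At (623003, 6049029): z = −341337.2 − 8641415.7 + 8982168.17 = -584.8 m.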